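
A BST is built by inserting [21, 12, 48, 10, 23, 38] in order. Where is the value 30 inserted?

Starting tree (level order): [21, 12, 48, 10, None, 23, None, None, None, None, 38]
Insertion path: 21 -> 48 -> 23 -> 38
Result: insert 30 as left child of 38
Final tree (level order): [21, 12, 48, 10, None, 23, None, None, None, None, 38, 30]


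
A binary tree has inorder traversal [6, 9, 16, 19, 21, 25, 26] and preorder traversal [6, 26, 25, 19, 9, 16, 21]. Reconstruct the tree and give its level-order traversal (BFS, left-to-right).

Inorder:  [6, 9, 16, 19, 21, 25, 26]
Preorder: [6, 26, 25, 19, 9, 16, 21]
Algorithm: preorder visits root first, so consume preorder in order;
for each root, split the current inorder slice at that value into
left-subtree inorder and right-subtree inorder, then recurse.
Recursive splits:
  root=6; inorder splits into left=[], right=[9, 16, 19, 21, 25, 26]
  root=26; inorder splits into left=[9, 16, 19, 21, 25], right=[]
  root=25; inorder splits into left=[9, 16, 19, 21], right=[]
  root=19; inorder splits into left=[9, 16], right=[21]
  root=9; inorder splits into left=[], right=[16]
  root=16; inorder splits into left=[], right=[]
  root=21; inorder splits into left=[], right=[]
Reconstructed level-order: [6, 26, 25, 19, 9, 21, 16]


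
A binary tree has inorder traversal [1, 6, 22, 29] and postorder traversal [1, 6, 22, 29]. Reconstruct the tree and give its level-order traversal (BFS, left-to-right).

Inorder:   [1, 6, 22, 29]
Postorder: [1, 6, 22, 29]
Algorithm: postorder visits root last, so walk postorder right-to-left;
each value is the root of the current inorder slice — split it at that
value, recurse on the right subtree first, then the left.
Recursive splits:
  root=29; inorder splits into left=[1, 6, 22], right=[]
  root=22; inorder splits into left=[1, 6], right=[]
  root=6; inorder splits into left=[1], right=[]
  root=1; inorder splits into left=[], right=[]
Reconstructed level-order: [29, 22, 6, 1]


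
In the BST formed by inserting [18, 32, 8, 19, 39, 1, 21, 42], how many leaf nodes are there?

Tree built from: [18, 32, 8, 19, 39, 1, 21, 42]
Tree (level-order array): [18, 8, 32, 1, None, 19, 39, None, None, None, 21, None, 42]
Rule: A leaf has 0 children.
Per-node child counts:
  node 18: 2 child(ren)
  node 8: 1 child(ren)
  node 1: 0 child(ren)
  node 32: 2 child(ren)
  node 19: 1 child(ren)
  node 21: 0 child(ren)
  node 39: 1 child(ren)
  node 42: 0 child(ren)
Matching nodes: [1, 21, 42]
Count of leaf nodes: 3


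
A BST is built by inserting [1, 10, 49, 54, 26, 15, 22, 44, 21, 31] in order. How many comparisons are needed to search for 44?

Search path for 44: 1 -> 10 -> 49 -> 26 -> 44
Found: True
Comparisons: 5


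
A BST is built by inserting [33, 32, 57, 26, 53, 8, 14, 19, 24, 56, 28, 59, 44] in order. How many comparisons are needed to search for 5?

Search path for 5: 33 -> 32 -> 26 -> 8
Found: False
Comparisons: 4


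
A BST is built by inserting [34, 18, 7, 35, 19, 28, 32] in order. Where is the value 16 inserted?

Starting tree (level order): [34, 18, 35, 7, 19, None, None, None, None, None, 28, None, 32]
Insertion path: 34 -> 18 -> 7
Result: insert 16 as right child of 7
Final tree (level order): [34, 18, 35, 7, 19, None, None, None, 16, None, 28, None, None, None, 32]


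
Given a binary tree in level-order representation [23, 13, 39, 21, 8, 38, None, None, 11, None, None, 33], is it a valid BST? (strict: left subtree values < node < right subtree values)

Level-order array: [23, 13, 39, 21, 8, 38, None, None, 11, None, None, 33]
Validate using subtree bounds (lo, hi): at each node, require lo < value < hi,
then recurse left with hi=value and right with lo=value.
Preorder trace (stopping at first violation):
  at node 23 with bounds (-inf, +inf): OK
  at node 13 with bounds (-inf, 23): OK
  at node 21 with bounds (-inf, 13): VIOLATION
Node 21 violates its bound: not (-inf < 21 < 13).
Result: Not a valid BST


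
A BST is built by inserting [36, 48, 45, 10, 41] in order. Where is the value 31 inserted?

Starting tree (level order): [36, 10, 48, None, None, 45, None, 41]
Insertion path: 36 -> 10
Result: insert 31 as right child of 10
Final tree (level order): [36, 10, 48, None, 31, 45, None, None, None, 41]


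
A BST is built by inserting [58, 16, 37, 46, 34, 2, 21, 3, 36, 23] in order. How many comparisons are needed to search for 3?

Search path for 3: 58 -> 16 -> 2 -> 3
Found: True
Comparisons: 4


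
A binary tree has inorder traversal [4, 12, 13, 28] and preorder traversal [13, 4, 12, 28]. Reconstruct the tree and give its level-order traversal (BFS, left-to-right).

Inorder:  [4, 12, 13, 28]
Preorder: [13, 4, 12, 28]
Algorithm: preorder visits root first, so consume preorder in order;
for each root, split the current inorder slice at that value into
left-subtree inorder and right-subtree inorder, then recurse.
Recursive splits:
  root=13; inorder splits into left=[4, 12], right=[28]
  root=4; inorder splits into left=[], right=[12]
  root=12; inorder splits into left=[], right=[]
  root=28; inorder splits into left=[], right=[]
Reconstructed level-order: [13, 4, 28, 12]


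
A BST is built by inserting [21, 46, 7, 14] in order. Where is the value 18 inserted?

Starting tree (level order): [21, 7, 46, None, 14]
Insertion path: 21 -> 7 -> 14
Result: insert 18 as right child of 14
Final tree (level order): [21, 7, 46, None, 14, None, None, None, 18]


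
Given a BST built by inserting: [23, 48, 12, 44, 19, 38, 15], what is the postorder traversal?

Tree insertion order: [23, 48, 12, 44, 19, 38, 15]
Tree (level-order array): [23, 12, 48, None, 19, 44, None, 15, None, 38]
Postorder traversal: [15, 19, 12, 38, 44, 48, 23]


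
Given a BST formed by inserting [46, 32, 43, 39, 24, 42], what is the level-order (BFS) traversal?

Tree insertion order: [46, 32, 43, 39, 24, 42]
Tree (level-order array): [46, 32, None, 24, 43, None, None, 39, None, None, 42]
BFS from the root, enqueuing left then right child of each popped node:
  queue [46] -> pop 46, enqueue [32], visited so far: [46]
  queue [32] -> pop 32, enqueue [24, 43], visited so far: [46, 32]
  queue [24, 43] -> pop 24, enqueue [none], visited so far: [46, 32, 24]
  queue [43] -> pop 43, enqueue [39], visited so far: [46, 32, 24, 43]
  queue [39] -> pop 39, enqueue [42], visited so far: [46, 32, 24, 43, 39]
  queue [42] -> pop 42, enqueue [none], visited so far: [46, 32, 24, 43, 39, 42]
Result: [46, 32, 24, 43, 39, 42]


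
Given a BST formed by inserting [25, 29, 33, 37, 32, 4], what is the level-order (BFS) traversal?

Tree insertion order: [25, 29, 33, 37, 32, 4]
Tree (level-order array): [25, 4, 29, None, None, None, 33, 32, 37]
BFS from the root, enqueuing left then right child of each popped node:
  queue [25] -> pop 25, enqueue [4, 29], visited so far: [25]
  queue [4, 29] -> pop 4, enqueue [none], visited so far: [25, 4]
  queue [29] -> pop 29, enqueue [33], visited so far: [25, 4, 29]
  queue [33] -> pop 33, enqueue [32, 37], visited so far: [25, 4, 29, 33]
  queue [32, 37] -> pop 32, enqueue [none], visited so far: [25, 4, 29, 33, 32]
  queue [37] -> pop 37, enqueue [none], visited so far: [25, 4, 29, 33, 32, 37]
Result: [25, 4, 29, 33, 32, 37]


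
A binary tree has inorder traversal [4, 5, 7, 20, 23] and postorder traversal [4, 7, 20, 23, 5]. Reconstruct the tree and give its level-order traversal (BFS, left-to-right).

Inorder:   [4, 5, 7, 20, 23]
Postorder: [4, 7, 20, 23, 5]
Algorithm: postorder visits root last, so walk postorder right-to-left;
each value is the root of the current inorder slice — split it at that
value, recurse on the right subtree first, then the left.
Recursive splits:
  root=5; inorder splits into left=[4], right=[7, 20, 23]
  root=23; inorder splits into left=[7, 20], right=[]
  root=20; inorder splits into left=[7], right=[]
  root=7; inorder splits into left=[], right=[]
  root=4; inorder splits into left=[], right=[]
Reconstructed level-order: [5, 4, 23, 20, 7]


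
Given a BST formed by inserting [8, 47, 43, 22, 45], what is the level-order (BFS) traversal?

Tree insertion order: [8, 47, 43, 22, 45]
Tree (level-order array): [8, None, 47, 43, None, 22, 45]
BFS from the root, enqueuing left then right child of each popped node:
  queue [8] -> pop 8, enqueue [47], visited so far: [8]
  queue [47] -> pop 47, enqueue [43], visited so far: [8, 47]
  queue [43] -> pop 43, enqueue [22, 45], visited so far: [8, 47, 43]
  queue [22, 45] -> pop 22, enqueue [none], visited so far: [8, 47, 43, 22]
  queue [45] -> pop 45, enqueue [none], visited so far: [8, 47, 43, 22, 45]
Result: [8, 47, 43, 22, 45]


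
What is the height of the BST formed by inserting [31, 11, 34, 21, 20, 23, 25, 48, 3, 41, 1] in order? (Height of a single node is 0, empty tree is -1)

Insertion order: [31, 11, 34, 21, 20, 23, 25, 48, 3, 41, 1]
Tree (level-order array): [31, 11, 34, 3, 21, None, 48, 1, None, 20, 23, 41, None, None, None, None, None, None, 25]
Compute height bottom-up (empty subtree = -1):
  height(1) = 1 + max(-1, -1) = 0
  height(3) = 1 + max(0, -1) = 1
  height(20) = 1 + max(-1, -1) = 0
  height(25) = 1 + max(-1, -1) = 0
  height(23) = 1 + max(-1, 0) = 1
  height(21) = 1 + max(0, 1) = 2
  height(11) = 1 + max(1, 2) = 3
  height(41) = 1 + max(-1, -1) = 0
  height(48) = 1 + max(0, -1) = 1
  height(34) = 1 + max(-1, 1) = 2
  height(31) = 1 + max(3, 2) = 4
Height = 4


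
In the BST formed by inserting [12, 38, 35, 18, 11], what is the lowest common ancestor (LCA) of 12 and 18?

Tree insertion order: [12, 38, 35, 18, 11]
Tree (level-order array): [12, 11, 38, None, None, 35, None, 18]
In a BST, the LCA of p=12, q=18 is the first node v on the
root-to-leaf path with p <= v <= q (go left if both < v, right if both > v).
Walk from root:
  at 12: 12 <= 12 <= 18, this is the LCA
LCA = 12


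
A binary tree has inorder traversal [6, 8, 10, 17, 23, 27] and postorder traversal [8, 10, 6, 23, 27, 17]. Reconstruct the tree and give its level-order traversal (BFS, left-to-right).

Inorder:   [6, 8, 10, 17, 23, 27]
Postorder: [8, 10, 6, 23, 27, 17]
Algorithm: postorder visits root last, so walk postorder right-to-left;
each value is the root of the current inorder slice — split it at that
value, recurse on the right subtree first, then the left.
Recursive splits:
  root=17; inorder splits into left=[6, 8, 10], right=[23, 27]
  root=27; inorder splits into left=[23], right=[]
  root=23; inorder splits into left=[], right=[]
  root=6; inorder splits into left=[], right=[8, 10]
  root=10; inorder splits into left=[8], right=[]
  root=8; inorder splits into left=[], right=[]
Reconstructed level-order: [17, 6, 27, 10, 23, 8]


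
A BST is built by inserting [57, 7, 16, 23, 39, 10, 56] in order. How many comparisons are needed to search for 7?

Search path for 7: 57 -> 7
Found: True
Comparisons: 2


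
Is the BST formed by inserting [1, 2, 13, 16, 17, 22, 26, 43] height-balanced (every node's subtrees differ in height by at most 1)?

Tree (level-order array): [1, None, 2, None, 13, None, 16, None, 17, None, 22, None, 26, None, 43]
Definition: a tree is height-balanced if, at every node, |h(left) - h(right)| <= 1 (empty subtree has height -1).
Bottom-up per-node check:
  node 43: h_left=-1, h_right=-1, diff=0 [OK], height=0
  node 26: h_left=-1, h_right=0, diff=1 [OK], height=1
  node 22: h_left=-1, h_right=1, diff=2 [FAIL (|-1-1|=2 > 1)], height=2
  node 17: h_left=-1, h_right=2, diff=3 [FAIL (|-1-2|=3 > 1)], height=3
  node 16: h_left=-1, h_right=3, diff=4 [FAIL (|-1-3|=4 > 1)], height=4
  node 13: h_left=-1, h_right=4, diff=5 [FAIL (|-1-4|=5 > 1)], height=5
  node 2: h_left=-1, h_right=5, diff=6 [FAIL (|-1-5|=6 > 1)], height=6
  node 1: h_left=-1, h_right=6, diff=7 [FAIL (|-1-6|=7 > 1)], height=7
Node 22 violates the condition: |-1 - 1| = 2 > 1.
Result: Not balanced


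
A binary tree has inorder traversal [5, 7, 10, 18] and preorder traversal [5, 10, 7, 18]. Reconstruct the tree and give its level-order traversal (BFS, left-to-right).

Inorder:  [5, 7, 10, 18]
Preorder: [5, 10, 7, 18]
Algorithm: preorder visits root first, so consume preorder in order;
for each root, split the current inorder slice at that value into
left-subtree inorder and right-subtree inorder, then recurse.
Recursive splits:
  root=5; inorder splits into left=[], right=[7, 10, 18]
  root=10; inorder splits into left=[7], right=[18]
  root=7; inorder splits into left=[], right=[]
  root=18; inorder splits into left=[], right=[]
Reconstructed level-order: [5, 10, 7, 18]


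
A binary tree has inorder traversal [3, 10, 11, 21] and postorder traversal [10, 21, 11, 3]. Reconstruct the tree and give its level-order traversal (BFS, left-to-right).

Inorder:   [3, 10, 11, 21]
Postorder: [10, 21, 11, 3]
Algorithm: postorder visits root last, so walk postorder right-to-left;
each value is the root of the current inorder slice — split it at that
value, recurse on the right subtree first, then the left.
Recursive splits:
  root=3; inorder splits into left=[], right=[10, 11, 21]
  root=11; inorder splits into left=[10], right=[21]
  root=21; inorder splits into left=[], right=[]
  root=10; inorder splits into left=[], right=[]
Reconstructed level-order: [3, 11, 10, 21]


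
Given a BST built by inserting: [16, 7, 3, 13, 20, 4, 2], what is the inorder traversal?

Tree insertion order: [16, 7, 3, 13, 20, 4, 2]
Tree (level-order array): [16, 7, 20, 3, 13, None, None, 2, 4]
Inorder traversal: [2, 3, 4, 7, 13, 16, 20]


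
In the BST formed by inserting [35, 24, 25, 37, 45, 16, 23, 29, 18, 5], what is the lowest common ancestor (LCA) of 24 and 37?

Tree insertion order: [35, 24, 25, 37, 45, 16, 23, 29, 18, 5]
Tree (level-order array): [35, 24, 37, 16, 25, None, 45, 5, 23, None, 29, None, None, None, None, 18]
In a BST, the LCA of p=24, q=37 is the first node v on the
root-to-leaf path with p <= v <= q (go left if both < v, right if both > v).
Walk from root:
  at 35: 24 <= 35 <= 37, this is the LCA
LCA = 35


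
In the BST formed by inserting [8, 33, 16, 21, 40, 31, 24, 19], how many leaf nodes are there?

Tree built from: [8, 33, 16, 21, 40, 31, 24, 19]
Tree (level-order array): [8, None, 33, 16, 40, None, 21, None, None, 19, 31, None, None, 24]
Rule: A leaf has 0 children.
Per-node child counts:
  node 8: 1 child(ren)
  node 33: 2 child(ren)
  node 16: 1 child(ren)
  node 21: 2 child(ren)
  node 19: 0 child(ren)
  node 31: 1 child(ren)
  node 24: 0 child(ren)
  node 40: 0 child(ren)
Matching nodes: [19, 24, 40]
Count of leaf nodes: 3


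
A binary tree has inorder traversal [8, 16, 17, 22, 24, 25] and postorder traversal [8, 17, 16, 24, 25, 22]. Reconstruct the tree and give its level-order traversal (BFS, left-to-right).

Inorder:   [8, 16, 17, 22, 24, 25]
Postorder: [8, 17, 16, 24, 25, 22]
Algorithm: postorder visits root last, so walk postorder right-to-left;
each value is the root of the current inorder slice — split it at that
value, recurse on the right subtree first, then the left.
Recursive splits:
  root=22; inorder splits into left=[8, 16, 17], right=[24, 25]
  root=25; inorder splits into left=[24], right=[]
  root=24; inorder splits into left=[], right=[]
  root=16; inorder splits into left=[8], right=[17]
  root=17; inorder splits into left=[], right=[]
  root=8; inorder splits into left=[], right=[]
Reconstructed level-order: [22, 16, 25, 8, 17, 24]


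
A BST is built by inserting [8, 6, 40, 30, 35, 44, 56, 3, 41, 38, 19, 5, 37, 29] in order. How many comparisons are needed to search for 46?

Search path for 46: 8 -> 40 -> 44 -> 56
Found: False
Comparisons: 4


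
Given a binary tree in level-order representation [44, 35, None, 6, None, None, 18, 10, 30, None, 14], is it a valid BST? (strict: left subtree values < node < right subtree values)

Level-order array: [44, 35, None, 6, None, None, 18, 10, 30, None, 14]
Validate using subtree bounds (lo, hi): at each node, require lo < value < hi,
then recurse left with hi=value and right with lo=value.
Preorder trace (stopping at first violation):
  at node 44 with bounds (-inf, +inf): OK
  at node 35 with bounds (-inf, 44): OK
  at node 6 with bounds (-inf, 35): OK
  at node 18 with bounds (6, 35): OK
  at node 10 with bounds (6, 18): OK
  at node 14 with bounds (10, 18): OK
  at node 30 with bounds (18, 35): OK
No violation found at any node.
Result: Valid BST


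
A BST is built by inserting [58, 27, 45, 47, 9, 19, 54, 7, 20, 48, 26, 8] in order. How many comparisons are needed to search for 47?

Search path for 47: 58 -> 27 -> 45 -> 47
Found: True
Comparisons: 4


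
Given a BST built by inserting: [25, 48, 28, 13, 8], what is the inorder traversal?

Tree insertion order: [25, 48, 28, 13, 8]
Tree (level-order array): [25, 13, 48, 8, None, 28]
Inorder traversal: [8, 13, 25, 28, 48]


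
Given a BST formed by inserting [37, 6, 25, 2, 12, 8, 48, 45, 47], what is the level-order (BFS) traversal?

Tree insertion order: [37, 6, 25, 2, 12, 8, 48, 45, 47]
Tree (level-order array): [37, 6, 48, 2, 25, 45, None, None, None, 12, None, None, 47, 8]
BFS from the root, enqueuing left then right child of each popped node:
  queue [37] -> pop 37, enqueue [6, 48], visited so far: [37]
  queue [6, 48] -> pop 6, enqueue [2, 25], visited so far: [37, 6]
  queue [48, 2, 25] -> pop 48, enqueue [45], visited so far: [37, 6, 48]
  queue [2, 25, 45] -> pop 2, enqueue [none], visited so far: [37, 6, 48, 2]
  queue [25, 45] -> pop 25, enqueue [12], visited so far: [37, 6, 48, 2, 25]
  queue [45, 12] -> pop 45, enqueue [47], visited so far: [37, 6, 48, 2, 25, 45]
  queue [12, 47] -> pop 12, enqueue [8], visited so far: [37, 6, 48, 2, 25, 45, 12]
  queue [47, 8] -> pop 47, enqueue [none], visited so far: [37, 6, 48, 2, 25, 45, 12, 47]
  queue [8] -> pop 8, enqueue [none], visited so far: [37, 6, 48, 2, 25, 45, 12, 47, 8]
Result: [37, 6, 48, 2, 25, 45, 12, 47, 8]


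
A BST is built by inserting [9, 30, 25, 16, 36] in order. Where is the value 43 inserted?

Starting tree (level order): [9, None, 30, 25, 36, 16]
Insertion path: 9 -> 30 -> 36
Result: insert 43 as right child of 36
Final tree (level order): [9, None, 30, 25, 36, 16, None, None, 43]


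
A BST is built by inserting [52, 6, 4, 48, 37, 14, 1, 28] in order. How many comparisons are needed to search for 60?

Search path for 60: 52
Found: False
Comparisons: 1


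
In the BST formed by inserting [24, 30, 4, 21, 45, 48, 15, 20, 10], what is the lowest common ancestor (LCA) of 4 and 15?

Tree insertion order: [24, 30, 4, 21, 45, 48, 15, 20, 10]
Tree (level-order array): [24, 4, 30, None, 21, None, 45, 15, None, None, 48, 10, 20]
In a BST, the LCA of p=4, q=15 is the first node v on the
root-to-leaf path with p <= v <= q (go left if both < v, right if both > v).
Walk from root:
  at 24: both 4 and 15 < 24, go left
  at 4: 4 <= 4 <= 15, this is the LCA
LCA = 4


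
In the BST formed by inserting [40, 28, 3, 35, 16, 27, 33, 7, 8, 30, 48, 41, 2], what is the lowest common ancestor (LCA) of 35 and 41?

Tree insertion order: [40, 28, 3, 35, 16, 27, 33, 7, 8, 30, 48, 41, 2]
Tree (level-order array): [40, 28, 48, 3, 35, 41, None, 2, 16, 33, None, None, None, None, None, 7, 27, 30, None, None, 8]
In a BST, the LCA of p=35, q=41 is the first node v on the
root-to-leaf path with p <= v <= q (go left if both < v, right if both > v).
Walk from root:
  at 40: 35 <= 40 <= 41, this is the LCA
LCA = 40


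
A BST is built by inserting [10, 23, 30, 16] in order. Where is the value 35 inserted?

Starting tree (level order): [10, None, 23, 16, 30]
Insertion path: 10 -> 23 -> 30
Result: insert 35 as right child of 30
Final tree (level order): [10, None, 23, 16, 30, None, None, None, 35]


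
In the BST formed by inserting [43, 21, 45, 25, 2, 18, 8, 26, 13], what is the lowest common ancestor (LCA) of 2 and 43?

Tree insertion order: [43, 21, 45, 25, 2, 18, 8, 26, 13]
Tree (level-order array): [43, 21, 45, 2, 25, None, None, None, 18, None, 26, 8, None, None, None, None, 13]
In a BST, the LCA of p=2, q=43 is the first node v on the
root-to-leaf path with p <= v <= q (go left if both < v, right if both > v).
Walk from root:
  at 43: 2 <= 43 <= 43, this is the LCA
LCA = 43


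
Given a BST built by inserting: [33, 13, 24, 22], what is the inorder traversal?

Tree insertion order: [33, 13, 24, 22]
Tree (level-order array): [33, 13, None, None, 24, 22]
Inorder traversal: [13, 22, 24, 33]


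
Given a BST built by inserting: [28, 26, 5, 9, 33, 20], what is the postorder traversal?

Tree insertion order: [28, 26, 5, 9, 33, 20]
Tree (level-order array): [28, 26, 33, 5, None, None, None, None, 9, None, 20]
Postorder traversal: [20, 9, 5, 26, 33, 28]


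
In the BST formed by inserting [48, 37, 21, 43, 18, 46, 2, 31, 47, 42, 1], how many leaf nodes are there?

Tree built from: [48, 37, 21, 43, 18, 46, 2, 31, 47, 42, 1]
Tree (level-order array): [48, 37, None, 21, 43, 18, 31, 42, 46, 2, None, None, None, None, None, None, 47, 1]
Rule: A leaf has 0 children.
Per-node child counts:
  node 48: 1 child(ren)
  node 37: 2 child(ren)
  node 21: 2 child(ren)
  node 18: 1 child(ren)
  node 2: 1 child(ren)
  node 1: 0 child(ren)
  node 31: 0 child(ren)
  node 43: 2 child(ren)
  node 42: 0 child(ren)
  node 46: 1 child(ren)
  node 47: 0 child(ren)
Matching nodes: [1, 31, 42, 47]
Count of leaf nodes: 4


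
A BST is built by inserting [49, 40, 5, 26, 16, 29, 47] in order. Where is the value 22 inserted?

Starting tree (level order): [49, 40, None, 5, 47, None, 26, None, None, 16, 29]
Insertion path: 49 -> 40 -> 5 -> 26 -> 16
Result: insert 22 as right child of 16
Final tree (level order): [49, 40, None, 5, 47, None, 26, None, None, 16, 29, None, 22]


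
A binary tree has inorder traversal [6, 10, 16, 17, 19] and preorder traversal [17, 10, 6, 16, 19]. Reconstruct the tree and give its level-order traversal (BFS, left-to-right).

Inorder:  [6, 10, 16, 17, 19]
Preorder: [17, 10, 6, 16, 19]
Algorithm: preorder visits root first, so consume preorder in order;
for each root, split the current inorder slice at that value into
left-subtree inorder and right-subtree inorder, then recurse.
Recursive splits:
  root=17; inorder splits into left=[6, 10, 16], right=[19]
  root=10; inorder splits into left=[6], right=[16]
  root=6; inorder splits into left=[], right=[]
  root=16; inorder splits into left=[], right=[]
  root=19; inorder splits into left=[], right=[]
Reconstructed level-order: [17, 10, 19, 6, 16]


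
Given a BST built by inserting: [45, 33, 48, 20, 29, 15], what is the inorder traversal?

Tree insertion order: [45, 33, 48, 20, 29, 15]
Tree (level-order array): [45, 33, 48, 20, None, None, None, 15, 29]
Inorder traversal: [15, 20, 29, 33, 45, 48]


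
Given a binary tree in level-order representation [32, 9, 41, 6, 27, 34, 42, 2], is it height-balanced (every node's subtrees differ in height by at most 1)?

Tree (level-order array): [32, 9, 41, 6, 27, 34, 42, 2]
Definition: a tree is height-balanced if, at every node, |h(left) - h(right)| <= 1 (empty subtree has height -1).
Bottom-up per-node check:
  node 2: h_left=-1, h_right=-1, diff=0 [OK], height=0
  node 6: h_left=0, h_right=-1, diff=1 [OK], height=1
  node 27: h_left=-1, h_right=-1, diff=0 [OK], height=0
  node 9: h_left=1, h_right=0, diff=1 [OK], height=2
  node 34: h_left=-1, h_right=-1, diff=0 [OK], height=0
  node 42: h_left=-1, h_right=-1, diff=0 [OK], height=0
  node 41: h_left=0, h_right=0, diff=0 [OK], height=1
  node 32: h_left=2, h_right=1, diff=1 [OK], height=3
All nodes satisfy the balance condition.
Result: Balanced


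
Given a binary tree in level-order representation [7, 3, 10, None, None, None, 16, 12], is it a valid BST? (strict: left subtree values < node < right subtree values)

Level-order array: [7, 3, 10, None, None, None, 16, 12]
Validate using subtree bounds (lo, hi): at each node, require lo < value < hi,
then recurse left with hi=value and right with lo=value.
Preorder trace (stopping at first violation):
  at node 7 with bounds (-inf, +inf): OK
  at node 3 with bounds (-inf, 7): OK
  at node 10 with bounds (7, +inf): OK
  at node 16 with bounds (10, +inf): OK
  at node 12 with bounds (10, 16): OK
No violation found at any node.
Result: Valid BST


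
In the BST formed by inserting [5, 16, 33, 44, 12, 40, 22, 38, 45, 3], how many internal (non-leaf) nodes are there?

Tree built from: [5, 16, 33, 44, 12, 40, 22, 38, 45, 3]
Tree (level-order array): [5, 3, 16, None, None, 12, 33, None, None, 22, 44, None, None, 40, 45, 38]
Rule: An internal node has at least one child.
Per-node child counts:
  node 5: 2 child(ren)
  node 3: 0 child(ren)
  node 16: 2 child(ren)
  node 12: 0 child(ren)
  node 33: 2 child(ren)
  node 22: 0 child(ren)
  node 44: 2 child(ren)
  node 40: 1 child(ren)
  node 38: 0 child(ren)
  node 45: 0 child(ren)
Matching nodes: [5, 16, 33, 44, 40]
Count of internal (non-leaf) nodes: 5


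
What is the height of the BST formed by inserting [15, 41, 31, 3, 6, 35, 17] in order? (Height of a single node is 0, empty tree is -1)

Insertion order: [15, 41, 31, 3, 6, 35, 17]
Tree (level-order array): [15, 3, 41, None, 6, 31, None, None, None, 17, 35]
Compute height bottom-up (empty subtree = -1):
  height(6) = 1 + max(-1, -1) = 0
  height(3) = 1 + max(-1, 0) = 1
  height(17) = 1 + max(-1, -1) = 0
  height(35) = 1 + max(-1, -1) = 0
  height(31) = 1 + max(0, 0) = 1
  height(41) = 1 + max(1, -1) = 2
  height(15) = 1 + max(1, 2) = 3
Height = 3


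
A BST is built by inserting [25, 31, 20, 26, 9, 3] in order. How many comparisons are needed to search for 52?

Search path for 52: 25 -> 31
Found: False
Comparisons: 2


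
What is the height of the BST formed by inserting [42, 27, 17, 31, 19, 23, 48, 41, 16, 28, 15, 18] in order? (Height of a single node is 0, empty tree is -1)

Insertion order: [42, 27, 17, 31, 19, 23, 48, 41, 16, 28, 15, 18]
Tree (level-order array): [42, 27, 48, 17, 31, None, None, 16, 19, 28, 41, 15, None, 18, 23]
Compute height bottom-up (empty subtree = -1):
  height(15) = 1 + max(-1, -1) = 0
  height(16) = 1 + max(0, -1) = 1
  height(18) = 1 + max(-1, -1) = 0
  height(23) = 1 + max(-1, -1) = 0
  height(19) = 1 + max(0, 0) = 1
  height(17) = 1 + max(1, 1) = 2
  height(28) = 1 + max(-1, -1) = 0
  height(41) = 1 + max(-1, -1) = 0
  height(31) = 1 + max(0, 0) = 1
  height(27) = 1 + max(2, 1) = 3
  height(48) = 1 + max(-1, -1) = 0
  height(42) = 1 + max(3, 0) = 4
Height = 4


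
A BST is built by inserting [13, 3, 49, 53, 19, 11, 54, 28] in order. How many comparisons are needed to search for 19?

Search path for 19: 13 -> 49 -> 19
Found: True
Comparisons: 3


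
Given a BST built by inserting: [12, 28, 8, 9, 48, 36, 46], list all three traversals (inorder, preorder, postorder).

Tree insertion order: [12, 28, 8, 9, 48, 36, 46]
Tree (level-order array): [12, 8, 28, None, 9, None, 48, None, None, 36, None, None, 46]
Inorder (L, root, R): [8, 9, 12, 28, 36, 46, 48]
Preorder (root, L, R): [12, 8, 9, 28, 48, 36, 46]
Postorder (L, R, root): [9, 8, 46, 36, 48, 28, 12]


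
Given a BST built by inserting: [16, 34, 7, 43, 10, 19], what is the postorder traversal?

Tree insertion order: [16, 34, 7, 43, 10, 19]
Tree (level-order array): [16, 7, 34, None, 10, 19, 43]
Postorder traversal: [10, 7, 19, 43, 34, 16]


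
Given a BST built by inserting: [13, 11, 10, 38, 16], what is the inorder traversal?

Tree insertion order: [13, 11, 10, 38, 16]
Tree (level-order array): [13, 11, 38, 10, None, 16]
Inorder traversal: [10, 11, 13, 16, 38]


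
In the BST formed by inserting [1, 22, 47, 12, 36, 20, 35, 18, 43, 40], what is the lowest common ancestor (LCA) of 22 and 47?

Tree insertion order: [1, 22, 47, 12, 36, 20, 35, 18, 43, 40]
Tree (level-order array): [1, None, 22, 12, 47, None, 20, 36, None, 18, None, 35, 43, None, None, None, None, 40]
In a BST, the LCA of p=22, q=47 is the first node v on the
root-to-leaf path with p <= v <= q (go left if both < v, right if both > v).
Walk from root:
  at 1: both 22 and 47 > 1, go right
  at 22: 22 <= 22 <= 47, this is the LCA
LCA = 22


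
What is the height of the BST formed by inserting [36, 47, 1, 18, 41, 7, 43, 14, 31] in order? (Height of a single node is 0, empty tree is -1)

Insertion order: [36, 47, 1, 18, 41, 7, 43, 14, 31]
Tree (level-order array): [36, 1, 47, None, 18, 41, None, 7, 31, None, 43, None, 14]
Compute height bottom-up (empty subtree = -1):
  height(14) = 1 + max(-1, -1) = 0
  height(7) = 1 + max(-1, 0) = 1
  height(31) = 1 + max(-1, -1) = 0
  height(18) = 1 + max(1, 0) = 2
  height(1) = 1 + max(-1, 2) = 3
  height(43) = 1 + max(-1, -1) = 0
  height(41) = 1 + max(-1, 0) = 1
  height(47) = 1 + max(1, -1) = 2
  height(36) = 1 + max(3, 2) = 4
Height = 4


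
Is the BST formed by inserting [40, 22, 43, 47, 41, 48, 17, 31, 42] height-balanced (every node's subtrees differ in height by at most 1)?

Tree (level-order array): [40, 22, 43, 17, 31, 41, 47, None, None, None, None, None, 42, None, 48]
Definition: a tree is height-balanced if, at every node, |h(left) - h(right)| <= 1 (empty subtree has height -1).
Bottom-up per-node check:
  node 17: h_left=-1, h_right=-1, diff=0 [OK], height=0
  node 31: h_left=-1, h_right=-1, diff=0 [OK], height=0
  node 22: h_left=0, h_right=0, diff=0 [OK], height=1
  node 42: h_left=-1, h_right=-1, diff=0 [OK], height=0
  node 41: h_left=-1, h_right=0, diff=1 [OK], height=1
  node 48: h_left=-1, h_right=-1, diff=0 [OK], height=0
  node 47: h_left=-1, h_right=0, diff=1 [OK], height=1
  node 43: h_left=1, h_right=1, diff=0 [OK], height=2
  node 40: h_left=1, h_right=2, diff=1 [OK], height=3
All nodes satisfy the balance condition.
Result: Balanced


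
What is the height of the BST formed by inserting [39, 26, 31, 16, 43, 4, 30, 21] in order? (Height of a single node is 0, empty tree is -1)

Insertion order: [39, 26, 31, 16, 43, 4, 30, 21]
Tree (level-order array): [39, 26, 43, 16, 31, None, None, 4, 21, 30]
Compute height bottom-up (empty subtree = -1):
  height(4) = 1 + max(-1, -1) = 0
  height(21) = 1 + max(-1, -1) = 0
  height(16) = 1 + max(0, 0) = 1
  height(30) = 1 + max(-1, -1) = 0
  height(31) = 1 + max(0, -1) = 1
  height(26) = 1 + max(1, 1) = 2
  height(43) = 1 + max(-1, -1) = 0
  height(39) = 1 + max(2, 0) = 3
Height = 3


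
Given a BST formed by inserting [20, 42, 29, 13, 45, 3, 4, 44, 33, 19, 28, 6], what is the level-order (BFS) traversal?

Tree insertion order: [20, 42, 29, 13, 45, 3, 4, 44, 33, 19, 28, 6]
Tree (level-order array): [20, 13, 42, 3, 19, 29, 45, None, 4, None, None, 28, 33, 44, None, None, 6]
BFS from the root, enqueuing left then right child of each popped node:
  queue [20] -> pop 20, enqueue [13, 42], visited so far: [20]
  queue [13, 42] -> pop 13, enqueue [3, 19], visited so far: [20, 13]
  queue [42, 3, 19] -> pop 42, enqueue [29, 45], visited so far: [20, 13, 42]
  queue [3, 19, 29, 45] -> pop 3, enqueue [4], visited so far: [20, 13, 42, 3]
  queue [19, 29, 45, 4] -> pop 19, enqueue [none], visited so far: [20, 13, 42, 3, 19]
  queue [29, 45, 4] -> pop 29, enqueue [28, 33], visited so far: [20, 13, 42, 3, 19, 29]
  queue [45, 4, 28, 33] -> pop 45, enqueue [44], visited so far: [20, 13, 42, 3, 19, 29, 45]
  queue [4, 28, 33, 44] -> pop 4, enqueue [6], visited so far: [20, 13, 42, 3, 19, 29, 45, 4]
  queue [28, 33, 44, 6] -> pop 28, enqueue [none], visited so far: [20, 13, 42, 3, 19, 29, 45, 4, 28]
  queue [33, 44, 6] -> pop 33, enqueue [none], visited so far: [20, 13, 42, 3, 19, 29, 45, 4, 28, 33]
  queue [44, 6] -> pop 44, enqueue [none], visited so far: [20, 13, 42, 3, 19, 29, 45, 4, 28, 33, 44]
  queue [6] -> pop 6, enqueue [none], visited so far: [20, 13, 42, 3, 19, 29, 45, 4, 28, 33, 44, 6]
Result: [20, 13, 42, 3, 19, 29, 45, 4, 28, 33, 44, 6]


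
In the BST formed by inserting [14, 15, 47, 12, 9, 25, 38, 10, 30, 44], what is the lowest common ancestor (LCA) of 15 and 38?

Tree insertion order: [14, 15, 47, 12, 9, 25, 38, 10, 30, 44]
Tree (level-order array): [14, 12, 15, 9, None, None, 47, None, 10, 25, None, None, None, None, 38, 30, 44]
In a BST, the LCA of p=15, q=38 is the first node v on the
root-to-leaf path with p <= v <= q (go left if both < v, right if both > v).
Walk from root:
  at 14: both 15 and 38 > 14, go right
  at 15: 15 <= 15 <= 38, this is the LCA
LCA = 15


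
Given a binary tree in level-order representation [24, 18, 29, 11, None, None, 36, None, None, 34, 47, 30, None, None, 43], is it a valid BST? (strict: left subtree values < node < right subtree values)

Level-order array: [24, 18, 29, 11, None, None, 36, None, None, 34, 47, 30, None, None, 43]
Validate using subtree bounds (lo, hi): at each node, require lo < value < hi,
then recurse left with hi=value and right with lo=value.
Preorder trace (stopping at first violation):
  at node 24 with bounds (-inf, +inf): OK
  at node 18 with bounds (-inf, 24): OK
  at node 11 with bounds (-inf, 18): OK
  at node 29 with bounds (24, +inf): OK
  at node 36 with bounds (29, +inf): OK
  at node 34 with bounds (29, 36): OK
  at node 30 with bounds (29, 34): OK
  at node 47 with bounds (36, +inf): OK
  at node 43 with bounds (47, +inf): VIOLATION
Node 43 violates its bound: not (47 < 43 < +inf).
Result: Not a valid BST


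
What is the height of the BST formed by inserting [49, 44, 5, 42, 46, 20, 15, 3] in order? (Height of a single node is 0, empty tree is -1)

Insertion order: [49, 44, 5, 42, 46, 20, 15, 3]
Tree (level-order array): [49, 44, None, 5, 46, 3, 42, None, None, None, None, 20, None, 15]
Compute height bottom-up (empty subtree = -1):
  height(3) = 1 + max(-1, -1) = 0
  height(15) = 1 + max(-1, -1) = 0
  height(20) = 1 + max(0, -1) = 1
  height(42) = 1 + max(1, -1) = 2
  height(5) = 1 + max(0, 2) = 3
  height(46) = 1 + max(-1, -1) = 0
  height(44) = 1 + max(3, 0) = 4
  height(49) = 1 + max(4, -1) = 5
Height = 5


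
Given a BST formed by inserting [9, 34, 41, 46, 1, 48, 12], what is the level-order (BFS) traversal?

Tree insertion order: [9, 34, 41, 46, 1, 48, 12]
Tree (level-order array): [9, 1, 34, None, None, 12, 41, None, None, None, 46, None, 48]
BFS from the root, enqueuing left then right child of each popped node:
  queue [9] -> pop 9, enqueue [1, 34], visited so far: [9]
  queue [1, 34] -> pop 1, enqueue [none], visited so far: [9, 1]
  queue [34] -> pop 34, enqueue [12, 41], visited so far: [9, 1, 34]
  queue [12, 41] -> pop 12, enqueue [none], visited so far: [9, 1, 34, 12]
  queue [41] -> pop 41, enqueue [46], visited so far: [9, 1, 34, 12, 41]
  queue [46] -> pop 46, enqueue [48], visited so far: [9, 1, 34, 12, 41, 46]
  queue [48] -> pop 48, enqueue [none], visited so far: [9, 1, 34, 12, 41, 46, 48]
Result: [9, 1, 34, 12, 41, 46, 48]


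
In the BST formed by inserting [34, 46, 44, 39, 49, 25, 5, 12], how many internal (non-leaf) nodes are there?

Tree built from: [34, 46, 44, 39, 49, 25, 5, 12]
Tree (level-order array): [34, 25, 46, 5, None, 44, 49, None, 12, 39]
Rule: An internal node has at least one child.
Per-node child counts:
  node 34: 2 child(ren)
  node 25: 1 child(ren)
  node 5: 1 child(ren)
  node 12: 0 child(ren)
  node 46: 2 child(ren)
  node 44: 1 child(ren)
  node 39: 0 child(ren)
  node 49: 0 child(ren)
Matching nodes: [34, 25, 5, 46, 44]
Count of internal (non-leaf) nodes: 5


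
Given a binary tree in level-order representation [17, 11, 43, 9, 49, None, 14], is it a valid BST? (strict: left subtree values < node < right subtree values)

Level-order array: [17, 11, 43, 9, 49, None, 14]
Validate using subtree bounds (lo, hi): at each node, require lo < value < hi,
then recurse left with hi=value and right with lo=value.
Preorder trace (stopping at first violation):
  at node 17 with bounds (-inf, +inf): OK
  at node 11 with bounds (-inf, 17): OK
  at node 9 with bounds (-inf, 11): OK
  at node 49 with bounds (11, 17): VIOLATION
Node 49 violates its bound: not (11 < 49 < 17).
Result: Not a valid BST


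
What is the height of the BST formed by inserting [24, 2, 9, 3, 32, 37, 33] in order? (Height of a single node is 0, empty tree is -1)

Insertion order: [24, 2, 9, 3, 32, 37, 33]
Tree (level-order array): [24, 2, 32, None, 9, None, 37, 3, None, 33]
Compute height bottom-up (empty subtree = -1):
  height(3) = 1 + max(-1, -1) = 0
  height(9) = 1 + max(0, -1) = 1
  height(2) = 1 + max(-1, 1) = 2
  height(33) = 1 + max(-1, -1) = 0
  height(37) = 1 + max(0, -1) = 1
  height(32) = 1 + max(-1, 1) = 2
  height(24) = 1 + max(2, 2) = 3
Height = 3


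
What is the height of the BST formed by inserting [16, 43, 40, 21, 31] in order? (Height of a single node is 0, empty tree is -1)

Insertion order: [16, 43, 40, 21, 31]
Tree (level-order array): [16, None, 43, 40, None, 21, None, None, 31]
Compute height bottom-up (empty subtree = -1):
  height(31) = 1 + max(-1, -1) = 0
  height(21) = 1 + max(-1, 0) = 1
  height(40) = 1 + max(1, -1) = 2
  height(43) = 1 + max(2, -1) = 3
  height(16) = 1 + max(-1, 3) = 4
Height = 4


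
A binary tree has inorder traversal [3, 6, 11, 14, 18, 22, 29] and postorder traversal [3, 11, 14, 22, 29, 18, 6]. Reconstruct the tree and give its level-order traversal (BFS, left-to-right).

Inorder:   [3, 6, 11, 14, 18, 22, 29]
Postorder: [3, 11, 14, 22, 29, 18, 6]
Algorithm: postorder visits root last, so walk postorder right-to-left;
each value is the root of the current inorder slice — split it at that
value, recurse on the right subtree first, then the left.
Recursive splits:
  root=6; inorder splits into left=[3], right=[11, 14, 18, 22, 29]
  root=18; inorder splits into left=[11, 14], right=[22, 29]
  root=29; inorder splits into left=[22], right=[]
  root=22; inorder splits into left=[], right=[]
  root=14; inorder splits into left=[11], right=[]
  root=11; inorder splits into left=[], right=[]
  root=3; inorder splits into left=[], right=[]
Reconstructed level-order: [6, 3, 18, 14, 29, 11, 22]


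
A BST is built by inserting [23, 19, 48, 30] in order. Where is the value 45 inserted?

Starting tree (level order): [23, 19, 48, None, None, 30]
Insertion path: 23 -> 48 -> 30
Result: insert 45 as right child of 30
Final tree (level order): [23, 19, 48, None, None, 30, None, None, 45]


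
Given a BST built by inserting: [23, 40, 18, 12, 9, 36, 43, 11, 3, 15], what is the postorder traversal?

Tree insertion order: [23, 40, 18, 12, 9, 36, 43, 11, 3, 15]
Tree (level-order array): [23, 18, 40, 12, None, 36, 43, 9, 15, None, None, None, None, 3, 11]
Postorder traversal: [3, 11, 9, 15, 12, 18, 36, 43, 40, 23]


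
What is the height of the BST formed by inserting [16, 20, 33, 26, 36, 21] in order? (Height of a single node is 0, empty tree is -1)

Insertion order: [16, 20, 33, 26, 36, 21]
Tree (level-order array): [16, None, 20, None, 33, 26, 36, 21]
Compute height bottom-up (empty subtree = -1):
  height(21) = 1 + max(-1, -1) = 0
  height(26) = 1 + max(0, -1) = 1
  height(36) = 1 + max(-1, -1) = 0
  height(33) = 1 + max(1, 0) = 2
  height(20) = 1 + max(-1, 2) = 3
  height(16) = 1 + max(-1, 3) = 4
Height = 4


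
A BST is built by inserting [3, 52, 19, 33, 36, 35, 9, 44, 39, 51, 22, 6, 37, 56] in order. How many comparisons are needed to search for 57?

Search path for 57: 3 -> 52 -> 56
Found: False
Comparisons: 3


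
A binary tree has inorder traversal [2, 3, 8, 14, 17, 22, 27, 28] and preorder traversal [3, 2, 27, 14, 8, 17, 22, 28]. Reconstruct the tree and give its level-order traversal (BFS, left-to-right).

Inorder:  [2, 3, 8, 14, 17, 22, 27, 28]
Preorder: [3, 2, 27, 14, 8, 17, 22, 28]
Algorithm: preorder visits root first, so consume preorder in order;
for each root, split the current inorder slice at that value into
left-subtree inorder and right-subtree inorder, then recurse.
Recursive splits:
  root=3; inorder splits into left=[2], right=[8, 14, 17, 22, 27, 28]
  root=2; inorder splits into left=[], right=[]
  root=27; inorder splits into left=[8, 14, 17, 22], right=[28]
  root=14; inorder splits into left=[8], right=[17, 22]
  root=8; inorder splits into left=[], right=[]
  root=17; inorder splits into left=[], right=[22]
  root=22; inorder splits into left=[], right=[]
  root=28; inorder splits into left=[], right=[]
Reconstructed level-order: [3, 2, 27, 14, 28, 8, 17, 22]
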